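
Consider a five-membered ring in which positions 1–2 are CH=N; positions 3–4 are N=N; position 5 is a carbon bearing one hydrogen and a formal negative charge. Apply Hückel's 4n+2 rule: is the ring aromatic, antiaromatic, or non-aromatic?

Aromatic

The p orbitals form a continuous loop: every atom in a ring double bond is sp² and brings one electron to the p orbital; each =N– nitrogen is pyridine-type (lone pair in the sp² plane, one electron in the p orbital); the carbanion's lone pair occupies the p orbital. The ring is fully conjugated.
Counting π electrons: 2 × 2 = 4 from the double-bond units + 2 from the CH(-) atom = 6.
6 = 4(1) + 2, which satisfies Hückel's 4n+2 rule.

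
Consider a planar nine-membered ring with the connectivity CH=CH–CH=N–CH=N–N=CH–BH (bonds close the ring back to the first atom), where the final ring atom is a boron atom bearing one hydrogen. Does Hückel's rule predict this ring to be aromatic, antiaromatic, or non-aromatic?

Antiaromatic

All ring atoms are sp² and supply a p orbital to the ring (every atom in a ring double bond is sp² and brings one electron to the p orbital; each sp² =N– keeps its lone pair in-plane and puts one electron into the π system; the boron has an empty p orbital); the conjugation is uninterrupted.
Tallying contributions gives 4 × 2 = 8 from the double-bond units + 0 from the BH atom = 8.
With 8 = 4·2 π electrons, Hückel's rule classifies the planar ring as antiaromatic.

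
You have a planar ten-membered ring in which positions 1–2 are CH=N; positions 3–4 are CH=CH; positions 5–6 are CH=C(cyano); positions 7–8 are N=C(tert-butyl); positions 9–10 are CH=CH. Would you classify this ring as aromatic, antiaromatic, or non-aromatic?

Aromatic

All ring atoms are sp² and supply a p orbital to the ring (each doubly-bonded ring atom is sp² with one p-orbital electron; each =N– nitrogen is pyridine-type (lone pair in the sp² plane, one electron in the p orbital)); the conjugation is uninterrupted.
Counting π electrons: 5 × 2 = 10 from the 5 double-bond units.
10 = 4(2) + 2, which satisfies Hückel's 4n+2 rule.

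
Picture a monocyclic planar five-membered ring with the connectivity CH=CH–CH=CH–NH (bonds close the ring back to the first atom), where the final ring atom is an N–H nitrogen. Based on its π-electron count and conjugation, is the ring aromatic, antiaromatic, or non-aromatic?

Every ring atom contributes a p orbital perpendicular to the ring (each doubly-bonded ring atom is sp² with one p-orbital electron; the pyrrole-type nitrogen donates its lone pair from the p orbital), so the π system is cyclic and fully conjugated.
Tallying contributions gives 2 × 2 = 4 from the double-bond units + 2 from the NH atom = 6.
Since 6 = 4·1 + 2, the ring meets the 4n+2 criterion.
(The species described is pyrrole.)

Aromatic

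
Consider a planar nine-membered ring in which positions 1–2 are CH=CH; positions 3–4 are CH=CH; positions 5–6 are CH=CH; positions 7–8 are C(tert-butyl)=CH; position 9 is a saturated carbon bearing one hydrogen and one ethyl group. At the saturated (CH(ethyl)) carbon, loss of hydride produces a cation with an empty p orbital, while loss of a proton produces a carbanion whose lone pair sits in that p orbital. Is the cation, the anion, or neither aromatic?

In both ions every ring atom is sp² and contributes a p orbital, so both rings are fully conjugated.
Cation: 4 × 2 + 0 = 8 π electrons → 4(2), antiaromatic.
Anion: 4 × 2 + 2 = 10 π electrons → 4(2)+2, aromatic.

The anion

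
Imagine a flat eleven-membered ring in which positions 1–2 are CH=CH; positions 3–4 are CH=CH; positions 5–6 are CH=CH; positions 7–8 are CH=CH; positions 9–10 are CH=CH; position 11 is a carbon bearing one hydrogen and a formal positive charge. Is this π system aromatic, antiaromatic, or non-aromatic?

Aromatic

Check conjugation: each doubly-bonded ring atom is sp² with one p-orbital electron; the carbocation has an empty p orbital — every position has a p orbital, so the cyclic π system is continuous.
Tallying contributions gives 5 × 2 = 10 from the double-bond units + 0 from the CH(+) atom = 10.
10 = 4(2) + 2, which satisfies Hückel's 4n+2 rule.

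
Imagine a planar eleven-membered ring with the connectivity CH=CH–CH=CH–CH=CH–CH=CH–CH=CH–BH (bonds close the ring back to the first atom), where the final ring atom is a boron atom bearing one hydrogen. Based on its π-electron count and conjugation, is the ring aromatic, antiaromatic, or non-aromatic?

Aromatic

Check conjugation: the double-bond atoms are sp², each contributing one p electron; the boron has an empty p orbital — every position has a p orbital, so the cyclic π system is continuous.
Counting π electrons: 5 × 2 = 10 from the double-bond units + 0 from the BH atom = 10.
With 10 π electrons (n = 2), the Hückel 4n+2 condition holds.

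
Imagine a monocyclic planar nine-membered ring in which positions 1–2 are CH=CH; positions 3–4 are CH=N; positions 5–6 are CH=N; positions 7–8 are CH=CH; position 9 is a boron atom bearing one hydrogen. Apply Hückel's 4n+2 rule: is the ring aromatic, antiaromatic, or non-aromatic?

All ring atoms are sp² and supply a p orbital to the ring (the double-bond atoms are sp², each contributing one p electron; the doubly-bonded nitrogens are pyridine-type — their lone pairs lie in the ring plane, leaving one electron in the p orbital; the boron has an empty p orbital); the conjugation is uninterrupted.
Counting π electrons: 4 × 2 = 8 from the double-bond units + 0 from the BH atom = 8.
8 is a 4n count (n = 2), so the planar conjugated ring is antiaromatic.

Antiaromatic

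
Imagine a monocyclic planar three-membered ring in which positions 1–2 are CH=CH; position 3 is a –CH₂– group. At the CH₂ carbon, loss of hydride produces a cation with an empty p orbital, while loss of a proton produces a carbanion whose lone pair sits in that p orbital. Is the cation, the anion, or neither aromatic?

The cation

In either ion the ring is fully conjugated: every atom, including the new sp² carbon, supplies a p orbital.
Cation: 1 × 2 + 0 = 2 π electrons → 4(0)+2, aromatic.
Anion: 1 × 2 + 2 = 4 π electrons → 4(1), antiaromatic.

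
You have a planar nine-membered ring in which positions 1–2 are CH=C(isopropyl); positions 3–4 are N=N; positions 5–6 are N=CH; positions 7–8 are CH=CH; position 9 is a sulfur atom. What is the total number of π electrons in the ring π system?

Check conjugation: the double-bond atoms are sp², each contributing one p electron; each =N– nitrogen is pyridine-type (lone pair in the sp² plane, one electron in the p orbital); the sulfur donates one lone pair from its p orbital — every position has a p orbital, so the cyclic π system is continuous.
Adding the contributions, 4 × 2 = 8 from the double-bond units + 2 from the S atom = 10.

10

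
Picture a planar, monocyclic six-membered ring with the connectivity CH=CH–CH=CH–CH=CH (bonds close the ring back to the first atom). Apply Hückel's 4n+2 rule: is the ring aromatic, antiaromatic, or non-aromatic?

Aromatic

All ring atoms are sp² and supply a p orbital to the ring (the double-bond atoms are sp², each contributing one p electron); the conjugation is uninterrupted.
Adding the contributions, 3 × 2 = 6 from the 3 double-bond units.
Since 6 = 4·1 + 2, the ring meets the 4n+2 criterion.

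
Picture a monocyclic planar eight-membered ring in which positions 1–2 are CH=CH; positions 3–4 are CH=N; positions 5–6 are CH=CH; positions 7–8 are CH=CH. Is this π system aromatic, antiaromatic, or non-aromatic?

Antiaromatic

All ring atoms are sp² and supply a p orbital to the ring (each doubly-bonded ring atom is sp² with one p-orbital electron; the doubly-bonded nitrogens are pyridine-type — their lone pairs lie in the ring plane, leaving one electron in the p orbital); the conjugation is uninterrupted.
Tallying contributions gives 4 × 2 = 8 from the 4 double-bond units.
With 8 = 4·2 π electrons, Hückel's rule classifies the planar ring as antiaromatic.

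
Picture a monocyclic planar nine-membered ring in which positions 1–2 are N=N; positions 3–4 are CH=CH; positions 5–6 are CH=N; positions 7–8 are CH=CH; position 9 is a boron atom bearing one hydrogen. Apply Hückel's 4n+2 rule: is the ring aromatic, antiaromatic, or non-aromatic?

Every ring atom contributes a p orbital perpendicular to the ring (every atom in a ring double bond is sp² and brings one electron to the p orbital; each sp² =N– keeps its lone pair in-plane and puts one electron into the π system; the boron has an empty p orbital), so the π system is cyclic and fully conjugated.
Tallying contributions gives 4 × 2 = 8 from the double-bond units + 0 from the BH atom = 8.
8 is a 4n count (n = 2), so the planar conjugated ring is antiaromatic.

Antiaromatic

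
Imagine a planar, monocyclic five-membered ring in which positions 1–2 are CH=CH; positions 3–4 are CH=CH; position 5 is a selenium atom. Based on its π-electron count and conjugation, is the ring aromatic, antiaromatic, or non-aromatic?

Check conjugation: the double-bond atoms are sp², each contributing one p electron; the selenium donates one lone pair from its p orbital — every position has a p orbital, so the cyclic π system is continuous.
Tallying contributions gives 2 × 2 = 4 from the double-bond units + 2 from the Se atom = 6.
With 6 π electrons (n = 1), the Hückel 4n+2 condition holds.
(The species described is selenophene.)

Aromatic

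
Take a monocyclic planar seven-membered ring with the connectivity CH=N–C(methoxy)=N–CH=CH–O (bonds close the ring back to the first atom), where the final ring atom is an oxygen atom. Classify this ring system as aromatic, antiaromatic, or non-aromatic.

Every ring atom contributes a p orbital perpendicular to the ring (every atom in a ring double bond is sp² and brings one electron to the p orbital; each sp² =N– keeps its lone pair in-plane and puts one electron into the π system; the oxygen donates one lone pair from its p orbital), so the π system is cyclic and fully conjugated.
Counting π electrons: 3 × 2 = 6 from the double-bond units + 2 from the O atom = 8.
A 4n π count (8, n = 2) in a planar conjugated ring means antiaromatic.

Antiaromatic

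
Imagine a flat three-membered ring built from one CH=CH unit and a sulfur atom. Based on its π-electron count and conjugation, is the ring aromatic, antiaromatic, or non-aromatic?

All ring atoms are sp² and supply a p orbital to the ring (each doubly-bonded ring atom is sp² with one p-orbital electron; the sulfur donates one lone pair from its p orbital); the conjugation is uninterrupted.
π-electron count: 1 × 2 = 2 from the double-bond unit + 2 from the S atom = 4.
A 4n π count (4, n = 1) in a planar conjugated ring means antiaromatic.

Antiaromatic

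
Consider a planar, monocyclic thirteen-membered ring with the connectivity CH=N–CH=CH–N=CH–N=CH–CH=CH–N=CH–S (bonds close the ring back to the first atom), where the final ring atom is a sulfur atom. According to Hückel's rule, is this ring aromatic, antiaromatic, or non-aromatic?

Check conjugation: the double-bond atoms are sp², each contributing one p electron; the doubly-bonded nitrogens are pyridine-type — their lone pairs lie in the ring plane, leaving one electron in the p orbital; the sulfur donates one lone pair from its p orbital — every position has a p orbital, so the cyclic π system is continuous.
Counting π electrons: 6 × 2 = 12 from the double-bond units + 2 from the S atom = 14.
That gives a 4n+2 count (14, n = 3).

Aromatic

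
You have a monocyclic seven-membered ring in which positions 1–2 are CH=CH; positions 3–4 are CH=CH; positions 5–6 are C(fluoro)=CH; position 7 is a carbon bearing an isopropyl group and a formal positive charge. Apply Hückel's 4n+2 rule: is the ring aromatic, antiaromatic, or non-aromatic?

The p orbitals form a continuous loop: every atom in a ring double bond is sp² and brings one electron to the p orbital; the carbocation has an empty p orbital. The ring is fully conjugated.
π-electron count: 3 × 2 = 6 from the double-bond units + 0 from the C(isopropyl)(+) atom = 6.
Since 6 = 4·1 + 2, the ring meets the 4n+2 criterion.

Aromatic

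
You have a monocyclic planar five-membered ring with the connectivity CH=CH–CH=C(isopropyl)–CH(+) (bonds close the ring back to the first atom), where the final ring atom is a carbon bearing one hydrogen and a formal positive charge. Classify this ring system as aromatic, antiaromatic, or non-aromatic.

Antiaromatic

Every ring atom contributes a p orbital perpendicular to the ring (each doubly-bonded ring atom is sp² with one p-orbital electron; the carbocation has an empty p orbital), so the π system is cyclic and fully conjugated.
Tallying contributions gives 2 × 2 = 4 from the double-bond units + 0 from the CH(+) atom = 4.
A 4n π count (4, n = 1) in a planar conjugated ring means antiaromatic.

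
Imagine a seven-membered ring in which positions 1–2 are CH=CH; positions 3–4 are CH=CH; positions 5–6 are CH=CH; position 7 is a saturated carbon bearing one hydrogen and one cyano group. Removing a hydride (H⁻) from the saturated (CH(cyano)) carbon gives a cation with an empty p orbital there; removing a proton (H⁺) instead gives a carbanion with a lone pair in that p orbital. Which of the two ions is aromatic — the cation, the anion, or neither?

Both ions have a continuous loop of p orbitals — each ring atom is sp².
Cation: 3 × 2 + 0 = 6 π electrons → 4(1)+2, aromatic.
Anion: 3 × 2 + 2 = 8 π electrons → 4(2), antiaromatic.

The cation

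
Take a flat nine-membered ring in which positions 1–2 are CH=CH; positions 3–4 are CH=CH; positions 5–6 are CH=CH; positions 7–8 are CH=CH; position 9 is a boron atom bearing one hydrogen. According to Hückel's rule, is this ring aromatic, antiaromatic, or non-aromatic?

All ring atoms are sp² and supply a p orbital to the ring (each doubly-bonded ring atom is sp² with one p-orbital electron; the boron has an empty p orbital); the conjugation is uninterrupted.
Adding the contributions, 4 × 2 = 8 from the double-bond units + 0 from the BH atom = 8.
8 = 4(2); a planar, fully conjugated 4n system is antiaromatic.

Antiaromatic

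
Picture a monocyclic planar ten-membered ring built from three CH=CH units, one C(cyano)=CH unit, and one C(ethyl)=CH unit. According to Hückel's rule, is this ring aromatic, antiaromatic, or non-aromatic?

Aromatic

All ring atoms are sp² and supply a p orbital to the ring (every atom in a ring double bond is sp² and brings one electron to the p orbital); the conjugation is uninterrupted.
π-electron count: 5 × 2 = 10 from the 5 double-bond units.
Since 10 = 4·2 + 2, the ring meets the 4n+2 criterion.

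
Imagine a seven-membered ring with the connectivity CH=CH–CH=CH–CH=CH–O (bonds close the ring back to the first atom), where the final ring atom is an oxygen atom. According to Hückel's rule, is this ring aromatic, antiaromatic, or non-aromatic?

Check conjugation: the double-bond atoms are sp², each contributing one p electron; the oxygen donates one lone pair from its p orbital — every position has a p orbital, so the cyclic π system is continuous.
Tallying contributions gives 3 × 2 = 6 from the double-bond units + 2 from the O atom = 8.
A 4n π count (8, n = 2) in a planar conjugated ring means antiaromatic.

Antiaromatic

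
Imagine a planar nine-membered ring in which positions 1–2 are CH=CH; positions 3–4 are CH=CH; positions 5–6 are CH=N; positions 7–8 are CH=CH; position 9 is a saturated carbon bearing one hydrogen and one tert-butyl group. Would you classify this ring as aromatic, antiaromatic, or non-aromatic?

The CH(tert-butyl) carbon is saturated: that saturated carbon is sp³ and has no p orbital in the ring π system. Conjugation is not continuous around the ring.
Hückel's rule only applies to fully conjugated rings, so this one is simply non-aromatic.

Non-aromatic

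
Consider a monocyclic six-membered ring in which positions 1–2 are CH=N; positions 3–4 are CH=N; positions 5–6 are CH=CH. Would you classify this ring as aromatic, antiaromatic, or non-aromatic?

The p orbitals form a continuous loop: the double-bond atoms are sp², each contributing one p electron; each sp² =N– keeps its lone pair in-plane and puts one electron into the π system. The ring is fully conjugated.
Counting π electrons: 3 × 2 = 6 from the 3 double-bond units.
6 = 4(1) + 2, which satisfies Hückel's 4n+2 rule.

Aromatic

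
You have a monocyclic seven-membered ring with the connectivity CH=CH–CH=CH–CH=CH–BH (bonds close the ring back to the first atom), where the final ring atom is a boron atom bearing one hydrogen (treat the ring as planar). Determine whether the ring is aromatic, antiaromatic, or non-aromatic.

All ring atoms are sp² and supply a p orbital to the ring (the double-bond atoms are sp², each contributing one p electron; the boron has an empty p orbital); the conjugation is uninterrupted.
Counting π electrons: 3 × 2 = 6 from the double-bond units + 0 from the BH atom = 6.
Since 6 = 4·1 + 2, the ring meets the 4n+2 criterion.

Aromatic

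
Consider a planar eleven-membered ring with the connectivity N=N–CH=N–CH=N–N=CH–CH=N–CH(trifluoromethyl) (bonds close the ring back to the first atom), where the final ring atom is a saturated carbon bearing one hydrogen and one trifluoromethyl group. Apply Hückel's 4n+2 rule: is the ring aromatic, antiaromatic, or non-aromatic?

Non-aromatic

The CH(trifluoromethyl) position has four σ bonds — that saturated carbon is sp³ and has no p orbital in the ring π system — so the cyclic conjugation is interrupted.
Hückel's rule only applies to fully conjugated rings, so this one is simply non-aromatic.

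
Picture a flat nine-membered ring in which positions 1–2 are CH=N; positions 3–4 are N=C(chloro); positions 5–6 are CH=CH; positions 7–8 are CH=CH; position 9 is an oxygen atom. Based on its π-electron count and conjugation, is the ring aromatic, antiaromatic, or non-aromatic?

Every ring atom contributes a p orbital perpendicular to the ring (every atom in a ring double bond is sp² and brings one electron to the p orbital; each sp² =N– keeps its lone pair in-plane and puts one electron into the π system; the oxygen donates one lone pair from its p orbital), so the π system is cyclic and fully conjugated.
π-electron count: 4 × 2 = 8 from the double-bond units + 2 from the O atom = 10.
10 = 4(2) + 2, which satisfies Hückel's 4n+2 rule.

Aromatic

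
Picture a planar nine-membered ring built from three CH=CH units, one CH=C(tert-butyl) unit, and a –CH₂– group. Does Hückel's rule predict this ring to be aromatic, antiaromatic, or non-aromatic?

Because the tetrahedral CH₂ carbon is sp³ and has no p orbital in the ring π system at the CH2 position, the π system cannot extend all the way around the ring.
Hückel's rule only applies to fully conjugated rings, so this one is simply non-aromatic.

Non-aromatic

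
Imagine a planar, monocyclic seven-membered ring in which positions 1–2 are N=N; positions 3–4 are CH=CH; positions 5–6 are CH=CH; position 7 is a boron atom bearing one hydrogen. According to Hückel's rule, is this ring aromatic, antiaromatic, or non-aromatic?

Aromatic

The p orbitals form a continuous loop: the double-bond atoms are sp², each contributing one p electron; each sp² =N– keeps its lone pair in-plane and puts one electron into the π system; the boron has an empty p orbital. The ring is fully conjugated.
Adding the contributions, 3 × 2 = 6 from the double-bond units + 0 from the BH atom = 6.
6 = 4(1) + 2, which satisfies Hückel's 4n+2 rule.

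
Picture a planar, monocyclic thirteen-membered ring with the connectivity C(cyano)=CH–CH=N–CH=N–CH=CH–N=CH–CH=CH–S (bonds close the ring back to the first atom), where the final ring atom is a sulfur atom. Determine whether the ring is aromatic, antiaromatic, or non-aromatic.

Aromatic

Check conjugation: the double-bond atoms are sp², each contributing one p electron; the doubly-bonded nitrogens are pyridine-type — their lone pairs lie in the ring plane, leaving one electron in the p orbital; the sulfur donates one lone pair from its p orbital — every position has a p orbital, so the cyclic π system is continuous.
π-electron count: 6 × 2 = 12 from the double-bond units + 2 from the S atom = 14.
That gives a 4n+2 count (14, n = 3).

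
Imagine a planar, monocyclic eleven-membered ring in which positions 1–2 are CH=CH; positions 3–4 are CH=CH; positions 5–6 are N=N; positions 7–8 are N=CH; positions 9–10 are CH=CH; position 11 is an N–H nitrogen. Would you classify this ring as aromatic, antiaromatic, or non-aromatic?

Antiaromatic

All ring atoms are sp² and supply a p orbital to the ring (every atom in a ring double bond is sp² and brings one electron to the p orbital; each =N– nitrogen is pyridine-type (lone pair in the sp² plane, one electron in the p orbital); the pyrrole-type nitrogen donates its lone pair from the p orbital); the conjugation is uninterrupted.
Tallying contributions gives 5 × 2 = 10 from the double-bond units + 2 from the NH atom = 12.
A 4n π count (12, n = 3) in a planar conjugated ring means antiaromatic.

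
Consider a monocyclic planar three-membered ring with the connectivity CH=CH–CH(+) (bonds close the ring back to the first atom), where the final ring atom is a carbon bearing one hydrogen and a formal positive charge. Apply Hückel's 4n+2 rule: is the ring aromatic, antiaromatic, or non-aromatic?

The p orbitals form a continuous loop: each doubly-bonded ring atom is sp² with one p-orbital electron; the carbocation has an empty p orbital. The ring is fully conjugated.
Counting π electrons: 1 × 2 = 2 from the double-bond unit + 0 from the CH(+) atom = 2.
2 = 4(0) + 2, which satisfies Hückel's 4n+2 rule.
This is the cyclopropenyl cation.

Aromatic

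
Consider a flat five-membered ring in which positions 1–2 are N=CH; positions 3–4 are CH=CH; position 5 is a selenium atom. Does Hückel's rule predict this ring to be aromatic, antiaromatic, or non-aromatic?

All ring atoms are sp² and supply a p orbital to the ring (the double-bond atoms are sp², each contributing one p electron; each sp² =N– keeps its lone pair in-plane and puts one electron into the π system; the selenium donates one lone pair from its p orbital); the conjugation is uninterrupted.
Tallying contributions gives 2 × 2 = 4 from the double-bond units + 2 from the Se atom = 6.
Since 6 = 4·1 + 2, the ring meets the 4n+2 criterion.

Aromatic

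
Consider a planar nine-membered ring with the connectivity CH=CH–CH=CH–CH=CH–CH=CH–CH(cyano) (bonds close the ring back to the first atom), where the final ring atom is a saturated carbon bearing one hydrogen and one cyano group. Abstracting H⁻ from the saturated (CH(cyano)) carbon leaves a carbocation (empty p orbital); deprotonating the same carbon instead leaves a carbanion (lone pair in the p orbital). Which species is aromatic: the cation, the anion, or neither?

In both ions every ring atom is sp² and contributes a p orbital, so both rings are fully conjugated.
Cation: 4 × 2 + 0 = 8 π electrons → 4(2), antiaromatic.
Anion: 4 × 2 + 2 = 10 π electrons → 4(2)+2, aromatic.

The anion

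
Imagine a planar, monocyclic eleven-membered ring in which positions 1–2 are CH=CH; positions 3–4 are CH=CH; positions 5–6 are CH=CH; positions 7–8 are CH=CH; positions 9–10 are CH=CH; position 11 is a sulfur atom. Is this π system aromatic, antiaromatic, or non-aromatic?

Antiaromatic

The p orbitals form a continuous loop: the double-bond atoms are sp², each contributing one p electron; the sulfur donates one lone pair from its p orbital. The ring is fully conjugated.
Tallying contributions gives 5 × 2 = 10 from the double-bond units + 2 from the S atom = 12.
With 12 = 4·3 π electrons, Hückel's rule classifies the planar ring as antiaromatic.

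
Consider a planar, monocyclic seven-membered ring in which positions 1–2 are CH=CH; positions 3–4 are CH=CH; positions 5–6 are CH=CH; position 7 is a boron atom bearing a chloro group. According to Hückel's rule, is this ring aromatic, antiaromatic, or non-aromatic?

Check conjugation: every atom in a ring double bond is sp² and brings one electron to the p orbital; the boron has an empty p orbital — every position has a p orbital, so the cyclic π system is continuous.
Counting π electrons: 3 × 2 = 6 from the double-bond units + 0 from the B(chloro) atom = 6.
That gives a 4n+2 count (6, n = 1).

Aromatic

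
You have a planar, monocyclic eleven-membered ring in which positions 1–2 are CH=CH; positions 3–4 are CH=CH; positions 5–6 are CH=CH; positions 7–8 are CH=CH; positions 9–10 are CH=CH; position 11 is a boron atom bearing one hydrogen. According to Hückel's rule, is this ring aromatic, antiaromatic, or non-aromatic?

Aromatic

The p orbitals form a continuous loop: every atom in a ring double bond is sp² and brings one electron to the p orbital; the boron has an empty p orbital. The ring is fully conjugated.
Adding the contributions, 5 × 2 = 10 from the double-bond units + 0 from the BH atom = 10.
That gives a 4n+2 count (10, n = 2).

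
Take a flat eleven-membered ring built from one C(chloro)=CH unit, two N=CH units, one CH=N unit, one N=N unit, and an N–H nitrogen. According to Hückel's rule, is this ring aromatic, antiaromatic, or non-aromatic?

The p orbitals form a continuous loop: the double-bond atoms are sp², each contributing one p electron; the doubly-bonded nitrogens are pyridine-type — their lone pairs lie in the ring plane, leaving one electron in the p orbital; the pyrrole-type nitrogen donates its lone pair from the p orbital. The ring is fully conjugated.
Adding the contributions, 5 × 2 = 10 from the double-bond units + 2 from the NH atom = 12.
A 4n π count (12, n = 3) in a planar conjugated ring means antiaromatic.

Antiaromatic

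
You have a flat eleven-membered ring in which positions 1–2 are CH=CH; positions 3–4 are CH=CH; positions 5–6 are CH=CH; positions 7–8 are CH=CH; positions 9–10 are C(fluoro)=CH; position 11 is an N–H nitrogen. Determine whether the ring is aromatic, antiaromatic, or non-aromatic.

Antiaromatic

Check conjugation: the double-bond atoms are sp², each contributing one p electron; the pyrrole-type nitrogen donates its lone pair from the p orbital — every position has a p orbital, so the cyclic π system is continuous.
Adding the contributions, 5 × 2 = 10 from the double-bond units + 2 from the NH atom = 12.
12 is a 4n count (n = 3), so the planar conjugated ring is antiaromatic.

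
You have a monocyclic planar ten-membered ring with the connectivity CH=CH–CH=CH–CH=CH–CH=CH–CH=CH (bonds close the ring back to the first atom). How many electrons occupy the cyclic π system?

Every ring atom contributes a p orbital perpendicular to the ring (each doubly-bonded ring atom is sp² with one p-orbital electron), so the π system is cyclic and fully conjugated.
π-electron count: 5 × 2 = 10 from the 5 double-bond units.

10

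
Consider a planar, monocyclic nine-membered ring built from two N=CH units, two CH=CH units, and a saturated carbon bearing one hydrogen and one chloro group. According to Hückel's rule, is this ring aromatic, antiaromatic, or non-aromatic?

Non-aromatic

At the CH(chloro) position, that saturated carbon is sp³ and has no p orbital in the ring π system; the ring's p-orbital overlap is broken there.
Broken conjugation rules out both aromaticity and antiaromaticity.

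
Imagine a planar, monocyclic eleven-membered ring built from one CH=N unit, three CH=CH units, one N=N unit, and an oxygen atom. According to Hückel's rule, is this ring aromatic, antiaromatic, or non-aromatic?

Every ring atom contributes a p orbital perpendicular to the ring (each doubly-bonded ring atom is sp² with one p-orbital electron; each =N– nitrogen is pyridine-type (lone pair in the sp² plane, one electron in the p orbital); the oxygen donates one lone pair from its p orbital), so the π system is cyclic and fully conjugated.
Adding the contributions, 5 × 2 = 10 from the double-bond units + 2 from the O atom = 12.
A 4n π count (12, n = 3) in a planar conjugated ring means antiaromatic.

Antiaromatic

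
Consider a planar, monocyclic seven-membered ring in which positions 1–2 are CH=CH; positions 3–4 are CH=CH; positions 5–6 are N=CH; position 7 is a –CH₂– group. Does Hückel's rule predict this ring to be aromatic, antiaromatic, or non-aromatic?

Because the tetrahedral CH₂ carbon is sp³ and has no p orbital in the ring π system at the CH2 position, the π system cannot extend all the way around the ring.
A ring that is not fully conjugated cannot be aromatic or antiaromatic regardless of its π-electron count.

Non-aromatic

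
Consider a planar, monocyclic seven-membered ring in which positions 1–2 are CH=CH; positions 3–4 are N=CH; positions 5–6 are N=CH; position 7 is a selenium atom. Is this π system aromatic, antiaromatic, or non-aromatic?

All ring atoms are sp² and supply a p orbital to the ring (each doubly-bonded ring atom is sp² with one p-orbital electron; each sp² =N– keeps its lone pair in-plane and puts one electron into the π system; the selenium donates one lone pair from its p orbital); the conjugation is uninterrupted.
Tallying contributions gives 3 × 2 = 6 from the double-bond units + 2 from the Se atom = 8.
A 4n π count (8, n = 2) in a planar conjugated ring means antiaromatic.

Antiaromatic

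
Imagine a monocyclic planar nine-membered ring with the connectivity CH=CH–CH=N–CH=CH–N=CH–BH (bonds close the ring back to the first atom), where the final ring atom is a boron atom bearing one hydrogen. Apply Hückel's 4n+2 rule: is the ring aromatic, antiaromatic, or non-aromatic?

Antiaromatic

The p orbitals form a continuous loop: each doubly-bonded ring atom is sp² with one p-orbital electron; each =N– nitrogen is pyridine-type (lone pair in the sp² plane, one electron in the p orbital); the boron has an empty p orbital. The ring is fully conjugated.
Counting π electrons: 4 × 2 = 8 from the double-bond units + 0 from the BH atom = 8.
8 is a 4n count (n = 2), so the planar conjugated ring is antiaromatic.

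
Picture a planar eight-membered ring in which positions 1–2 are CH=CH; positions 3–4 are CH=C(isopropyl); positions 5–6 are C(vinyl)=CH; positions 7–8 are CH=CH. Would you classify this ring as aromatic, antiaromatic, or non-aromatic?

All ring atoms are sp² and supply a p orbital to the ring (every atom in a ring double bond is sp² and brings one electron to the p orbital); the conjugation is uninterrupted.
Tallying contributions gives 4 × 2 = 8 from the 4 double-bond units.
8 is a 4n count (n = 2), so the planar conjugated ring is antiaromatic.

Antiaromatic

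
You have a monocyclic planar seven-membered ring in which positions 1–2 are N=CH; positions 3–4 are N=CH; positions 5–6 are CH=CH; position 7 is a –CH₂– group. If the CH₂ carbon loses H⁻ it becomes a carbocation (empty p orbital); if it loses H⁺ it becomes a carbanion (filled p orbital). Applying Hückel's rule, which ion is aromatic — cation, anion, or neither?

The cation

In both ions every ring atom is sp² and contributes a p orbital, so both rings are fully conjugated.
Cation: 3 × 2 + 0 = 6 π electrons → 4(1)+2, aromatic.
Anion: 3 × 2 + 2 = 8 π electrons → 4(2), antiaromatic.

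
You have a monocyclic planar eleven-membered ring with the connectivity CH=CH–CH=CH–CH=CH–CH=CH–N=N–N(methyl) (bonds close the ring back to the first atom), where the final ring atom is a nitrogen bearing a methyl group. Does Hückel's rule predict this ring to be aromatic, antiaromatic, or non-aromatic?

The p orbitals form a continuous loop: each doubly-bonded ring atom is sp² with one p-orbital electron; each =N– nitrogen is pyridine-type (lone pair in the sp² plane, one electron in the p orbital); the pyrrole-type nitrogen donates its lone pair from the p orbital. The ring is fully conjugated.
Counting π electrons: 5 × 2 = 10 from the double-bond units + 2 from the N(methyl) atom = 12.
A 4n π count (12, n = 3) in a planar conjugated ring means antiaromatic.

Antiaromatic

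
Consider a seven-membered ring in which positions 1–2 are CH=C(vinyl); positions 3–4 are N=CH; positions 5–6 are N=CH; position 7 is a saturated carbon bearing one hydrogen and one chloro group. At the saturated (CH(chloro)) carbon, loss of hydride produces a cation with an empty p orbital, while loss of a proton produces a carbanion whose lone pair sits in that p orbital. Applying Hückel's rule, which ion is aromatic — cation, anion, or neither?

The cation

Once that carbon is sp², every ring atom has a p orbital and both ions are fully conjugated.
Cation: 3 × 2 + 0 = 6 π electrons → 4(1)+2, aromatic.
Anion: 3 × 2 + 2 = 8 π electrons → 4(2), antiaromatic.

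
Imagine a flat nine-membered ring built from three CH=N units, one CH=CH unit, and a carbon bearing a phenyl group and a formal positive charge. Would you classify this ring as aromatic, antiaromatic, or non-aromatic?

All ring atoms are sp² and supply a p orbital to the ring (every atom in a ring double bond is sp² and brings one electron to the p orbital; each sp² =N– keeps its lone pair in-plane and puts one electron into the π system; the carbocation has an empty p orbital); the conjugation is uninterrupted.
Adding the contributions, 4 × 2 = 8 from the double-bond units + 0 from the C(phenyl)(+) atom = 8.
With 8 = 4·2 π electrons, Hückel's rule classifies the planar ring as antiaromatic.

Antiaromatic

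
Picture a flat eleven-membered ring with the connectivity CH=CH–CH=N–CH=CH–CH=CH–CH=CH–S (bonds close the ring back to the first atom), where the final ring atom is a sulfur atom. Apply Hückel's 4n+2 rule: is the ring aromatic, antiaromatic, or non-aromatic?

Check conjugation: each doubly-bonded ring atom is sp² with one p-orbital electron; each =N– nitrogen is pyridine-type (lone pair in the sp² plane, one electron in the p orbital); the sulfur donates one lone pair from its p orbital — every position has a p orbital, so the cyclic π system is continuous.
π-electron count: 5 × 2 = 10 from the double-bond units + 2 from the S atom = 12.
With 12 = 4·3 π electrons, Hückel's rule classifies the planar ring as antiaromatic.

Antiaromatic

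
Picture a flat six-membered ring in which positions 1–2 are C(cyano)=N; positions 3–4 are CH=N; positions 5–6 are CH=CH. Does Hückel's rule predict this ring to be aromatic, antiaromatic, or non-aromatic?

Aromatic

Check conjugation: each doubly-bonded ring atom is sp² with one p-orbital electron; the doubly-bonded nitrogens are pyridine-type — their lone pairs lie in the ring plane, leaving one electron in the p orbital — every position has a p orbital, so the cyclic π system is continuous.
Counting π electrons: 3 × 2 = 6 from the 3 double-bond units.
Since 6 = 4·1 + 2, the ring meets the 4n+2 criterion.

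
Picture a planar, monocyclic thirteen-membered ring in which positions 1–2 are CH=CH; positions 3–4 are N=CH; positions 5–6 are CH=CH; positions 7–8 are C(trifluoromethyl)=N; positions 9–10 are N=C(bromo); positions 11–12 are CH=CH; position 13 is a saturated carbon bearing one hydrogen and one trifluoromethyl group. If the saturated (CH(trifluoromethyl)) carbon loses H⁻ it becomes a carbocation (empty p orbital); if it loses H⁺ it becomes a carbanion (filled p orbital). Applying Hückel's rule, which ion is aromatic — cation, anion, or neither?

The anion

In both ions every ring atom is sp² and contributes a p orbital, so both rings are fully conjugated.
Cation: 6 × 2 + 0 = 12 π electrons → 4(3), antiaromatic.
Anion: 6 × 2 + 2 = 14 π electrons → 4(3)+2, aromatic.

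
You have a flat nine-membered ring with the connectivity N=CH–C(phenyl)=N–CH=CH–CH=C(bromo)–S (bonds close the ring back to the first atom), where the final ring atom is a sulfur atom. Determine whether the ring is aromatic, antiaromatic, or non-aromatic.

Aromatic

Check conjugation: the double-bond atoms are sp², each contributing one p electron; each sp² =N– keeps its lone pair in-plane and puts one electron into the π system; the sulfur donates one lone pair from its p orbital — every position has a p orbital, so the cyclic π system is continuous.
Adding the contributions, 4 × 2 = 8 from the double-bond units + 2 from the S atom = 10.
With 10 π electrons (n = 2), the Hückel 4n+2 condition holds.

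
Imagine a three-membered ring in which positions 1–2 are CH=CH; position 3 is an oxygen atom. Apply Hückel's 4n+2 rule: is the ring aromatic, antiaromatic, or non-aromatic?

Antiaromatic

Every ring atom contributes a p orbital perpendicular to the ring (the double-bond atoms are sp², each contributing one p electron; the oxygen donates one lone pair from its p orbital), so the π system is cyclic and fully conjugated.
π-electron count: 1 × 2 = 2 from the double-bond unit + 2 from the O atom = 4.
With 4 = 4·1 π electrons, Hückel's rule classifies the planar ring as antiaromatic.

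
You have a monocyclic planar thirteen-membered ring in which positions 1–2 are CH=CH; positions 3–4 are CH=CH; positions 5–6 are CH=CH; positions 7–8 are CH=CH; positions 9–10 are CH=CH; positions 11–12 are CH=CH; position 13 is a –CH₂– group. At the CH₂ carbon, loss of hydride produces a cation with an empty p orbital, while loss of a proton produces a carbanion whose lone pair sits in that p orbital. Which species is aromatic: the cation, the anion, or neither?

In either ion the ring is fully conjugated: every atom, including the new sp² carbon, supplies a p orbital.
Cation: 6 × 2 + 0 = 12 π electrons → 4(3), antiaromatic.
Anion: 6 × 2 + 2 = 14 π electrons → 4(3)+2, aromatic.

The anion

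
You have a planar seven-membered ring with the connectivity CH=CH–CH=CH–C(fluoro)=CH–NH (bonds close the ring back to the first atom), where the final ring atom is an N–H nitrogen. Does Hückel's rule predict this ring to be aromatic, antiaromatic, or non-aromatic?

Check conjugation: each doubly-bonded ring atom is sp² with one p-orbital electron; the pyrrole-type nitrogen donates its lone pair from the p orbital — every position has a p orbital, so the cyclic π system is continuous.
Counting π electrons: 3 × 2 = 6 from the double-bond units + 2 from the NH atom = 8.
With 8 = 4·2 π electrons, Hückel's rule classifies the planar ring as antiaromatic.

Antiaromatic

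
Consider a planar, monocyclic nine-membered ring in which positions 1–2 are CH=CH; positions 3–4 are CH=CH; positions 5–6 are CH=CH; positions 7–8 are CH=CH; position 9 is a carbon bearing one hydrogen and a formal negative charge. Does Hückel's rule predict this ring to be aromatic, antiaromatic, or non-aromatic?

Aromatic

Every ring atom contributes a p orbital perpendicular to the ring (the double-bond atoms are sp², each contributing one p electron; the carbanion's lone pair occupies the p orbital), so the π system is cyclic and fully conjugated.
Tallying contributions gives 4 × 2 = 8 from the double-bond units + 2 from the CH(-) atom = 10.
10 = 4(2) + 2, which satisfies Hückel's 4n+2 rule.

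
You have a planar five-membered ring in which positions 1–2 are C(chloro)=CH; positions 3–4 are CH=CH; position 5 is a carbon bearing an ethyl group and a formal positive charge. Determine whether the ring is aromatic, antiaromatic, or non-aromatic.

Antiaromatic

All ring atoms are sp² and supply a p orbital to the ring (each doubly-bonded ring atom is sp² with one p-orbital electron; the carbocation has an empty p orbital); the conjugation is uninterrupted.
Counting π electrons: 2 × 2 = 4 from the double-bond units + 0 from the C(ethyl)(+) atom = 4.
With 4 = 4·1 π electrons, Hückel's rule classifies the planar ring as antiaromatic.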